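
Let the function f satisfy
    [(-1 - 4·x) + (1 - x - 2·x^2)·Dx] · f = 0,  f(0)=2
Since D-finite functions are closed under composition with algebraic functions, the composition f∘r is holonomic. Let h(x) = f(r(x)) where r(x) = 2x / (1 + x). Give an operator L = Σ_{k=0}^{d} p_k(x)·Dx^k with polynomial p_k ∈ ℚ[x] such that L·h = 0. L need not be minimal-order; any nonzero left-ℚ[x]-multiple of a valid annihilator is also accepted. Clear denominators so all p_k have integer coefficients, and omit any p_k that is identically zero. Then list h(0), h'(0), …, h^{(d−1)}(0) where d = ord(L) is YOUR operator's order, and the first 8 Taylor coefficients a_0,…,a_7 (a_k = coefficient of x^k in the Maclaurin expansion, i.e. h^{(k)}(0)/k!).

L = (2 + 18·x) + (-1 - x + 9·x^2 + 9·x^3)·Dx  (order 1).
h: a_k = 2, 4, 20, 36, 180, 324, 1620, 2916, …
ICs: h(0) = 2.

f: a_k = 2, 2, 6, 10, 22, 42, 86, 170, …
Change of var in L_f (x↦r) gives L₀.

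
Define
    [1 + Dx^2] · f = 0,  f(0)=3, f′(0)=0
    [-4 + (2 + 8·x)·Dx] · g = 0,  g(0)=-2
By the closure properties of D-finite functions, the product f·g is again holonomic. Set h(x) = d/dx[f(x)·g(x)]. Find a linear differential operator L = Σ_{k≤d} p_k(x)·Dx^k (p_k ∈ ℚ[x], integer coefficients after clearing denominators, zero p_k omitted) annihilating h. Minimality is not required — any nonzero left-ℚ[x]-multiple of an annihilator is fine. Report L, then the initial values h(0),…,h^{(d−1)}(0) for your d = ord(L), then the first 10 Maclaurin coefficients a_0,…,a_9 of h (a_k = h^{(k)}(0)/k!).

L = (-7 + 336·x + 736·x^2 + 256·x^3 + 256·x^4) + (44 + 144·x - 192·x^2 - 256·x^3)·Dx + (13 + 112·x + 288·x^2 + 256·x^3 + 256·x^4)·Dx^2  (order 2).
h: a_k = -12, 30, -54, 215, -1565/2, 56941/20, -630413/60, 32917807/840, -165059667/1120, 33742346581/60480, …
ICs: h(0) = -12, h′(0) = 30.

f: a_k = 3, 0, -3/2, 0, 1/8, 0, -1/240, 0, 1/13440, 0, …
g: a_k = -2, -4, 4, -8, 20, -56, 168, -528, 1716, -5720, …
Product ⇒ symmetric product L₀, ord ≤ 2.
h₀' ⇒ L via d/dx closure of L₀.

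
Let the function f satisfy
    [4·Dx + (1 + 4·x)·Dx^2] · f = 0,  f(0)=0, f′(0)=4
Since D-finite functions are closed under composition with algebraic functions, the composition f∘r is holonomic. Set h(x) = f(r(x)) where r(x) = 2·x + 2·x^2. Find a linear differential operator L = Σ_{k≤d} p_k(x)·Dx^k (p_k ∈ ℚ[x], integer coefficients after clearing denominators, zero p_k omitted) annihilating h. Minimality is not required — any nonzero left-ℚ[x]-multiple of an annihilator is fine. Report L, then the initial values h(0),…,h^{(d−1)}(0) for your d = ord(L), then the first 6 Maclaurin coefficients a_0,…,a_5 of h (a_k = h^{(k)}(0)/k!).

f: a_k = 0, 4, -8, 64/3, -64, 1024/5, …
Change of var in L_f (x↦r) gives L₀.
L = (6 + 16·x + 16·x^2)·Dx + (1 + 10·x + 24·x^2 + 16·x^3)·Dx^2  (order 2).
h: a_k = 0, 8, -24, 320/3, -544, 14848/5, …
ICs: h(0) = 0, h′(0) = 8.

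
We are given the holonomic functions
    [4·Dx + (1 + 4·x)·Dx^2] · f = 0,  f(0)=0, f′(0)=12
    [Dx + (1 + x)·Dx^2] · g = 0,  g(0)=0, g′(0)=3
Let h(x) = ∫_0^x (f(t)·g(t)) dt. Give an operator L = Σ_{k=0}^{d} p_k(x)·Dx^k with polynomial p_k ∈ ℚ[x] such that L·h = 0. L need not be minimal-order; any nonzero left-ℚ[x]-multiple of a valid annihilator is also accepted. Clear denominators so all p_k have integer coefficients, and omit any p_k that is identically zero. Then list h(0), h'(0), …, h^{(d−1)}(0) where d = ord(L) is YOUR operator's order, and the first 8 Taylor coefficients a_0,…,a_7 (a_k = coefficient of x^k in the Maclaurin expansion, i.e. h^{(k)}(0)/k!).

f: a_k = 0, 12, -24, 64, -192, 3072/5, -2048, 49152/7, …
g: a_k = 0, 3, -3/2, 1, -3/4, 3/5, -1/2, 3/7, …
Sym-product of L_f,L_g gives L₀ (≤ ord 4).
∫: right-multiply L₀ by Dx.
L = (136 + 320·x + 256·x^2)·Dx^2 + (290 + 1464·x + 2400·x^2 + 1280·x^3)·Dx^3 + (92 + 740·x + 1992·x^2 + 2240·x^3 + 896·x^4)·Dx^4 + (5 + 58·x + 245·x^2 + 464·x^3 + 400·x^4 + 128·x^5)·Dx^5  (order 5).
h: a_k = 0, 0, 0, 12, -45/2, 48, -235/2, 1586/5, …
ICs: h(0) = 0, h′(0) = 0, h′′(0) = 0, h′′′(0) = 72, h′′′′(0) = -540.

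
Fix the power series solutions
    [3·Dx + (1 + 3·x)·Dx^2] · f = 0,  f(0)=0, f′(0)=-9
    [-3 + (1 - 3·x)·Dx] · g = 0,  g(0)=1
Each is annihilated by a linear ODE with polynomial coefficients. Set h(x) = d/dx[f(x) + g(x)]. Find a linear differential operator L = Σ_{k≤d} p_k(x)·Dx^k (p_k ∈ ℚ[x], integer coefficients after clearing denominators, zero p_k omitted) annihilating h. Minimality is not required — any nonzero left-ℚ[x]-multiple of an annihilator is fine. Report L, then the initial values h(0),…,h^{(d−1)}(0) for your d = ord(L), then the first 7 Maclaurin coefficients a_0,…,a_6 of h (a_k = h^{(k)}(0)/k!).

L = (-30 - 18·x) + (-4 - 48·x - 36·x^2)·Dx + (1 + x - 9·x^2 - 9·x^3)·Dx^2  (order 2).
h: a_k = -6, 45, 0, 567, 486, 6561, 8748, …
ICs: h(0) = -6, h′(0) = 45.

f: a_k = 0, -9, 27/2, -27, 243/4, -729/5, 729/2, …
g: a_k = 1, 3, 9, 27, 81, 243, 729, …
Weyl lclm of L_f,L_g ⇒ L₀ (ord ≤ 3).
h=h₀': d/dx-closure on L₀ ⇒ L.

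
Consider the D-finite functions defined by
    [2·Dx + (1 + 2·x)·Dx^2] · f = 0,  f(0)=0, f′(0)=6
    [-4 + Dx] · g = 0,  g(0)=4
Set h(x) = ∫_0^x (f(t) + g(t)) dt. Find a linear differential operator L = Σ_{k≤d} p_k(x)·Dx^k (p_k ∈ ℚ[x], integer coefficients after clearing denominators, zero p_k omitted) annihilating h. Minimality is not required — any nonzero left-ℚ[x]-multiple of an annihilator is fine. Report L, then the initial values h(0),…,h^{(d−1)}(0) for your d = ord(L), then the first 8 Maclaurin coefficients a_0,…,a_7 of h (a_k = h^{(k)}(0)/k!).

f: a_k = 0, 6, -6, 8, -12, 96/5, -32, 384/7, …
g: a_k = 4, 16, 32, 128/3, 128/3, 512/15, 1024/45, 4096/315, …
Weyl lclm of L_f,L_g ⇒ L₀ (ord ≤ 3).
∫: right-multiply L₀ by Dx.
L = (-32 - 32·x)·Dx^2 + (-4 - 32·x - 32·x^2)·Dx^3 + (3 + 10·x + 8·x^2)·Dx^4  (order 4).
h: a_k = 0, 4, 11, 26/3, 38/3, 92/15, 80/9, -416/315, …
ICs: h(0) = 0, h′(0) = 4, h′′(0) = 22, h′′′(0) = 52.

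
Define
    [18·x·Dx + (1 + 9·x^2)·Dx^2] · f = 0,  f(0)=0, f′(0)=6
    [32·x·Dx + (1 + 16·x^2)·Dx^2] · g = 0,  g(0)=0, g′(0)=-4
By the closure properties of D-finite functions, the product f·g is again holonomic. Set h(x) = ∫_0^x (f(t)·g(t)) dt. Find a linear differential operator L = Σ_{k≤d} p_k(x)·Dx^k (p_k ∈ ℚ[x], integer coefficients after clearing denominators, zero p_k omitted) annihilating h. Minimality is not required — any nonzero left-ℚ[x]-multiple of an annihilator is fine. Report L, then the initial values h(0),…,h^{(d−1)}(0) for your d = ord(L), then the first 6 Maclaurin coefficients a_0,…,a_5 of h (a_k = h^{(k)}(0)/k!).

L = (-3456·x - 144000·x^3 - 1327104·x^5 + 4147200·x^7 + 71663616·x^9)·Dx^2 + (-100 - 11532·x^2 - 259200·x^4 - 1161216·x^6 + 14515200·x^8 + 107495424·x^10)·Dx^3 + (-200·x - 7880·x^3 - 86400·x^5 + 194112·x^7 + 8294400·x^9 + 35831808·x^11)·Dx^4 + (-1 - 50·x^2 - 769·x^4 + 110736·x^8 + 1036800·x^10 + 2985984·x^12)·Dx^5  (order 5).
h: a_k = 0, 0, 0, -8, 0, 40, …
ICs: h(0) = 0, h′(0) = 0, h′′(0) = 0, h′′′(0) = -48, h′′′′(0) = 0.

f: a_k = 0, 6, 0, -18, 0, 486/5, …
g: a_k = 0, -4, 0, 64/3, 0, -1024/5, …
Product ⇒ symmetric product L₀, ord ≤ 4.
∫: right-multiply L₀ by Dx.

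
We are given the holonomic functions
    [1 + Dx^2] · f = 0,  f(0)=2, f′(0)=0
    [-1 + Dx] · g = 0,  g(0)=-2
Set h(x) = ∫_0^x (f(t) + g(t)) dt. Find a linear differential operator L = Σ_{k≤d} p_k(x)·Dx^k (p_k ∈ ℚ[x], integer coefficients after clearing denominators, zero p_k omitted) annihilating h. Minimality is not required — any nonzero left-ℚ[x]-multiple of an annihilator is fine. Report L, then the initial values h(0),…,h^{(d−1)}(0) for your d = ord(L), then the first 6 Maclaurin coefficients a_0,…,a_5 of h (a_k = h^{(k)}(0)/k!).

f: a_k = 2, 0, -1, 0, 1/12, 0, …
g: a_k = -2, -2, -1, -1/3, -1/12, -1/60, …
Sum ⇒ L₀ = lclm(L_f,L_g) in ℚ(x)⟨Dx⟩.
∫: right-multiply L₀ by Dx.
L = -Dx + Dx^2 - Dx^3 + Dx^4  (order 4).
h: a_k = 0, 0, -1, -2/3, -1/12, 0, …
ICs: h(0) = 0, h′(0) = 0, h′′(0) = -2, h′′′(0) = -4.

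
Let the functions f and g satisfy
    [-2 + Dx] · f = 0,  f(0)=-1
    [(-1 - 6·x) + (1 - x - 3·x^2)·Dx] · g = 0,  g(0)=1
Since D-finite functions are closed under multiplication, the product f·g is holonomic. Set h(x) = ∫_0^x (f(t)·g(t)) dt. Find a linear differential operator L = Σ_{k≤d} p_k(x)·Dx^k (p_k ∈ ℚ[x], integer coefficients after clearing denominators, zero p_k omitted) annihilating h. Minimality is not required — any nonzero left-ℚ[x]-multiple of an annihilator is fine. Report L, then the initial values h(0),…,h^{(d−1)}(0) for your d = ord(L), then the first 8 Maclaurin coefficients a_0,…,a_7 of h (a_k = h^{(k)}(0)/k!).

L = (3 + 4·x - 6·x^2)·Dx + (-1 + x + 3·x^2)·Dx^2  (order 2).
h: a_k = 0, -1, -3/2, -8/3, -55/12, -43/5, -737/45, -10231/315, …
ICs: h(0) = 0, h′(0) = -1.

f: a_k = -1, -2, -2, -4/3, -2/3, -4/15, -4/45, -8/315, …
g: a_k = 1, 1, 4, 7, 19, 40, 97, 217, …
f·g: L₀ = L_f ⊗_s L_g, ord ≤ 1·1.
Integrate: L := L₀·Dx.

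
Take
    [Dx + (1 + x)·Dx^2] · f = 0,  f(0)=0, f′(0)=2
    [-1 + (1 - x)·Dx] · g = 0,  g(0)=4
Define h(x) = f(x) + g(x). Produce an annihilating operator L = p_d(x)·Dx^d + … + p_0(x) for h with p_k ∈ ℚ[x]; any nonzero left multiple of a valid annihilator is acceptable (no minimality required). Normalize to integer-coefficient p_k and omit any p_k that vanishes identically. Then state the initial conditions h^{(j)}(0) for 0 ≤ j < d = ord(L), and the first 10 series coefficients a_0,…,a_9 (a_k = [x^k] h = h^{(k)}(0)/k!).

L = (-10 - 2·x)·Dx + (-4 - 16·x - 4·x^2)·Dx^2 + (3 + x - 3·x^2 - x^3)·Dx^3  (order 3).
h: a_k = 4, 6, 3, 14/3, 7/2, 22/5, 11/3, 30/7, 15/4, 38/9, …
ICs: h(0) = 4, h′(0) = 6, h′′(0) = 6.

f: a_k = 0, 2, -1, 2/3, -1/2, 2/5, -1/3, 2/7, -1/4, 2/9, …
g: a_k = 4, 4, 4, 4, 4, 4, 4, 4, 4, 4, …
Sum ⇒ L₀ = lclm(L_f,L_g) in ℚ(x)⟨Dx⟩.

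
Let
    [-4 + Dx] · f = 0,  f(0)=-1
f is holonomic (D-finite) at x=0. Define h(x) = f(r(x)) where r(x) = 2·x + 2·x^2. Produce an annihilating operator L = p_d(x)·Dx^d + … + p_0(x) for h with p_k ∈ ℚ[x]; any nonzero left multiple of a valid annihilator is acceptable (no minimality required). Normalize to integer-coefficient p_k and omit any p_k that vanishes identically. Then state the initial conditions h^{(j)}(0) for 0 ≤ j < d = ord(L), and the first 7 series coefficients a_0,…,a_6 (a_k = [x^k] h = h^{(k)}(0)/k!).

f: a_k = -1, -4, -8, -32/3, -32/3, -128/15, -256/45, …
L₀ from L_f via x↦r, Dx↦r'^{-1}Dx.
L = (-8 - 16·x) + Dx  (order 1).
h: a_k = -1, -8, -40, -448/3, -1376/3, -18176/15, -127744/45, …
ICs: h(0) = -1.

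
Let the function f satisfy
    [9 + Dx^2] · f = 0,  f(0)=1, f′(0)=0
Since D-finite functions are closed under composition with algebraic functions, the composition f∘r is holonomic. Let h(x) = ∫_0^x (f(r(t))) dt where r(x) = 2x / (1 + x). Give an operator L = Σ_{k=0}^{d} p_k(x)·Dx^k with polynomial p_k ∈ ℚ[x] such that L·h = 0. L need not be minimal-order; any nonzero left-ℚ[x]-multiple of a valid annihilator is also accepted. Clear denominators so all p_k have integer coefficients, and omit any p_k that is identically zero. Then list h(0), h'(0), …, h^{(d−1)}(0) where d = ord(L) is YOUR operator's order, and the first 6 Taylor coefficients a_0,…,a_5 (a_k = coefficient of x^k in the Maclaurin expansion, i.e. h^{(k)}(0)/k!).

L = 36·Dx + (2 + 6·x + 6·x^2 + 2·x^3)·Dx^2 + (1 + 4·x + 6·x^2 + 4·x^3 + x^4)·Dx^3  (order 3).
h: a_k = 0, 1, 0, -6, 9, 0, …
ICs: h(0) = 0, h′(0) = 1, h′′(0) = 0.

f: a_k = 1, 0, -9/2, 0, 27/8, 0, …
f∘r: x↦r, Dx↦Dx/r' in L_f ⇒ L₀.
∫: right-multiply L₀ by Dx.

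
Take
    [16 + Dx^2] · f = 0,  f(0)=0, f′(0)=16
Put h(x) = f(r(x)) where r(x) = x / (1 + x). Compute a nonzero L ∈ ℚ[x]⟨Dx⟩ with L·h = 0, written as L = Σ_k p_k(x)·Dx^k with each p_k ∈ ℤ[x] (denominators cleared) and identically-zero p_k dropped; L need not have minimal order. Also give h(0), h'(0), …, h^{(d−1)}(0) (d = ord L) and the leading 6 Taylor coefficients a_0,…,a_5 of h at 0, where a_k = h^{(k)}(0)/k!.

f: a_k = 0, 16, 0, -128/3, 0, 512/15, …
f∘r: x↦r, Dx↦Dx/r' in L_f ⇒ L₀.
L = 16 + (2 + 6·x + 6·x^2 + 2·x^3)·Dx + (1 + 4·x + 6·x^2 + 4·x^3 + x^4)·Dx^2  (order 2).
h: a_k = 0, 16, -16, -80/3, 112, -3088/15, …
ICs: h(0) = 0, h′(0) = 16.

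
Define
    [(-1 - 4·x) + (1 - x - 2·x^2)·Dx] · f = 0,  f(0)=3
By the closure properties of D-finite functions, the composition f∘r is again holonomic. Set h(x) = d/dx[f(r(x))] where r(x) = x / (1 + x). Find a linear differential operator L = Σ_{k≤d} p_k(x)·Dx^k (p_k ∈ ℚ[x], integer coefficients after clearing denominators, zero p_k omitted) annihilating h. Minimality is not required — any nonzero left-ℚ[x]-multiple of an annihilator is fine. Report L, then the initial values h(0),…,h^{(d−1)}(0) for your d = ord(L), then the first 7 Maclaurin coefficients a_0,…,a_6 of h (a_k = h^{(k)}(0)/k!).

L = (4 + 12·x + 36·x^2 + 20·x^3) + (-1 - 7·x - 9·x^2 + 7·x^3 + 10·x^4)·Dx  (order 1).
h: a_k = 3, 12, 0, 48, -60, 216, -420, …
ICs: h(0) = 3.

f: a_k = 3, 3, 9, 15, 33, 63, 129, …
Substitute x→r, Dx→(1/r')Dx; clear ⇒ L₀.
Derive L from L₀ (diff closure).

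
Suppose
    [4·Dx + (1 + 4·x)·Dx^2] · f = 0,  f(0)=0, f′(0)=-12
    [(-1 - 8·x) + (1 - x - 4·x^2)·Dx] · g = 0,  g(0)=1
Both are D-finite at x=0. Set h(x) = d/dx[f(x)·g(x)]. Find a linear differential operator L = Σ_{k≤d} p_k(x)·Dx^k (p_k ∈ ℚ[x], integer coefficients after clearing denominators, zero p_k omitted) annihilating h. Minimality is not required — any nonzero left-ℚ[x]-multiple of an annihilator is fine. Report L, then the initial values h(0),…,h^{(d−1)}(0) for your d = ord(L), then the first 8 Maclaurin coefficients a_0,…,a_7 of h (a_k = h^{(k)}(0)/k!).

L = (152 + 864·x + 2304·x^2) + (1 + 100·x + 960·x^2 + 1792·x^3)·Dx + (-3 - 25·x - 24·x^2 + 176·x^3 + 256·x^4)·Dx^2  (order 2).
h: a_k = -12, 24, -300, 560, -4372, 52008/5, -61500, 6362912/35, …
ICs: h(0) = -12, h′(0) = 24.

f: a_k = 0, -12, 24, -64, 192, -3072/5, 2048, -49152/7, …
g: a_k = 1, 1, 5, 9, 29, 65, 181, 441, …
L₀ := L_f ⊗_s L_g (sym. prod.), ord ≤ 2.
Derive L from L₀ (diff closure).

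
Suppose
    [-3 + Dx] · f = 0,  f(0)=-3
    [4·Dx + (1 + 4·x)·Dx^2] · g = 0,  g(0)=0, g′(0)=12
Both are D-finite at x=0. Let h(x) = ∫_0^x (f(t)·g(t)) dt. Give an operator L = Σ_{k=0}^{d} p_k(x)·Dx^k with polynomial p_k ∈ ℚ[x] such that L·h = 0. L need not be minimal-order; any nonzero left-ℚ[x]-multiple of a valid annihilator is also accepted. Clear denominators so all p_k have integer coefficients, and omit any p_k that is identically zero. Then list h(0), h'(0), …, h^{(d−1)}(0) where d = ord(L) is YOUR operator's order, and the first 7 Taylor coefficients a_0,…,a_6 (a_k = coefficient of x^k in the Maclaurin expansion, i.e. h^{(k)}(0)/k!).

f: a_k = -3, -9, -27/2, -27/2, -81/8, -243/40, -243/80, …
g: a_k = 0, 12, -24, 64, -192, 3072/5, -2048, …
Product ⇒ symmetric product L₀, ord ≤ 2.
∫: right-multiply L₀ by Dx.
L = (-3 + 36·x)·Dx + (-2 - 24·x)·Dx^2 + (1 + 4·x)·Dx^3  (order 3).
h: a_k = 0, 0, -18, -12, -69/2, 162/5, -2589/20, …
ICs: h(0) = 0, h′(0) = 0, h′′(0) = -36.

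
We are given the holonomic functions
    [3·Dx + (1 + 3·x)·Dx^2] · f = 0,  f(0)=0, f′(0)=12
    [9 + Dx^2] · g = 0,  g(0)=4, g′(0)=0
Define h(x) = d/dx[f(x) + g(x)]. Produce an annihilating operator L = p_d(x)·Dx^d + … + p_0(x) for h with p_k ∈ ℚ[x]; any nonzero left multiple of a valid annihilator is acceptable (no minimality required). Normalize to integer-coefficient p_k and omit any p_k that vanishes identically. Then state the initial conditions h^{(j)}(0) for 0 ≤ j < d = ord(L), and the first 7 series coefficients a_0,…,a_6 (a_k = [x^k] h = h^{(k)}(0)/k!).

f: a_k = 0, 12, -18, 36, -81, 972/5, -486, …
g: a_k = 4, 0, -18, 0, 27/2, 0, -81/20, …
h₀=f+g: left-lcm gives L₀, ord ≤ 4.
Derive L from L₀ (diff closure).
L = (63 + 54·x + 81·x^2) + (9 + 45·x + 81·x^2 + 81·x^3)·Dx + (7 + 6·x + 9·x^2)·Dx^2 + (1 + 5·x + 9·x^2 + 9·x^3)·Dx^3  (order 3).
h: a_k = 12, -72, 108, -270, 972, -29403/10, 8748, …
ICs: h(0) = 12, h′(0) = -72, h′′(0) = 216.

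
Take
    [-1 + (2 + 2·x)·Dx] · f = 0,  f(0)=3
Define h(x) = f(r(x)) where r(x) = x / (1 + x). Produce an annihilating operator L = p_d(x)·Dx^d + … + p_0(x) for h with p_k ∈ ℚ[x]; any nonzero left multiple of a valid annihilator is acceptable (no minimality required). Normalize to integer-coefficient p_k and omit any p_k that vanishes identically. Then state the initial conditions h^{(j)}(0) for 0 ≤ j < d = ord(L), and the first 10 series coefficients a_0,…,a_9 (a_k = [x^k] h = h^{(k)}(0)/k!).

f: a_k = 3, 3/2, -3/8, 3/16, -15/128, 21/256, -63/1024, 99/2048, -1287/32768, 2145/65536, …
Substitute x→r, Dx→(1/r')Dx; clear ⇒ L₀.
L = -1 + (2 + 6·x + 4·x^2)·Dx  (order 1).
h: a_k = 3, 3/2, -15/8, 39/16, -423/128, 1197/256, -7059/1024, 21615/2048, -547383/32768, 1782609/65536, …
ICs: h(0) = 3.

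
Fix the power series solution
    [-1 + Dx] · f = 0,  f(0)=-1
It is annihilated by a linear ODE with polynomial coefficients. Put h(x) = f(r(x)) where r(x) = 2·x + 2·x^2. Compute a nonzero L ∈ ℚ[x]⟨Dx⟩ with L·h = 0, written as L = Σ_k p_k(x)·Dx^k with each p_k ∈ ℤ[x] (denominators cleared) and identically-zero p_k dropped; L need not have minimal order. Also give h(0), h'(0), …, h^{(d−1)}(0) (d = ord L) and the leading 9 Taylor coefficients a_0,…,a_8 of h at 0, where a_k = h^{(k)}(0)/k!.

L = (-2 - 4·x) + Dx  (order 1).
h: a_k = -1, -2, -4, -16/3, -20/3, -104/15, -304/45, -1856/315, -1528/315, …
ICs: h(0) = -1.

f: a_k = -1, -1, -1/2, -1/6, -1/24, -1/120, -1/720, -1/5040, -1/40320, …
L₀ from L_f via x↦r, Dx↦r'^{-1}Dx.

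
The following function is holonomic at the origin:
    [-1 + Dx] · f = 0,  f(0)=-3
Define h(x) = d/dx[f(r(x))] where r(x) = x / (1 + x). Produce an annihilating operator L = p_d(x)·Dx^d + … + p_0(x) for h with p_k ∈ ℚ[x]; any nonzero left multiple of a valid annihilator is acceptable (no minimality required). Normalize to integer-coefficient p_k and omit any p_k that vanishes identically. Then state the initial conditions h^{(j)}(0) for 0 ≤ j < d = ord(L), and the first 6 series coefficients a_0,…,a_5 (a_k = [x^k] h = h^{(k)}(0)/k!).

f: a_k = -3, -3, -3/2, -1/2, -1/8, -1/40, …
f∘r: x↦r, Dx↦Dx/r' in L_f ⇒ L₀.
Derive L from L₀ (diff closure).
L = (-1 - 2·x) + (-1 - 2·x - x^2)·Dx  (order 1).
h: a_k = -3, 3, -3/2, -1/2, 19/8, -151/40, …
ICs: h(0) = -3.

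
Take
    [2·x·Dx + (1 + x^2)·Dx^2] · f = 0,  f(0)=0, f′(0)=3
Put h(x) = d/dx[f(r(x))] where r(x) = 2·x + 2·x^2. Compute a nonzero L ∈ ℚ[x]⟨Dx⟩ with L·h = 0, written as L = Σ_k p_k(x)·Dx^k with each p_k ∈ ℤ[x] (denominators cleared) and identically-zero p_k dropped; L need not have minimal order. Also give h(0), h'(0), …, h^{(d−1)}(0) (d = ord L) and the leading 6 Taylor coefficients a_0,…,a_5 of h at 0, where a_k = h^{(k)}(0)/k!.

L = (-2 + 8·x + 32·x^2 + 48·x^3 + 24·x^4) + (1 + 2·x + 4·x^2 + 16·x^3 + 20·x^4 + 8·x^5)·Dx  (order 1).
h: a_k = 6, 12, -24, -96, -24, 528, …
ICs: h(0) = 6.

f: a_k = 0, 3, 0, -1, 0, 3/5, …
Substitute x→r, Dx→(1/r')Dx; clear ⇒ L₀.
h=h₀': d/dx-closure on L₀ ⇒ L.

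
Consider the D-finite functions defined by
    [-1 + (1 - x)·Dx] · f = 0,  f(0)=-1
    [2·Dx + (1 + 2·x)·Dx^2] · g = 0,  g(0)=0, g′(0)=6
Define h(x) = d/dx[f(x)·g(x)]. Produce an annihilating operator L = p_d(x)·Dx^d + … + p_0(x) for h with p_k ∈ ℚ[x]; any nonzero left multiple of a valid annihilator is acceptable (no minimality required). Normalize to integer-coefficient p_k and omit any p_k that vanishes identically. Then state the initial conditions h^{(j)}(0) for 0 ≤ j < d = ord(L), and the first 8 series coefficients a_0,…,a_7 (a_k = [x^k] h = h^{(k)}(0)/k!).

L = 8 + (-1 + 10·x)·Dx + (-1 - x + 2·x^2)·Dx^2  (order 2).
h: a_k = -6, 0, -24, 16, -76, 504/5, -1332/5, 16224/35, …
ICs: h(0) = -6, h′(0) = 0.

f: a_k = -1, -1, -1, -1, -1, -1, -1, -1, …
g: a_k = 0, 6, -6, 8, -12, 96/5, -32, 384/7, …
h₀=f·g: eliminate ⇒ L₀, order ≤ 1·2.
h=h₀': d/dx-closure on L₀ ⇒ L.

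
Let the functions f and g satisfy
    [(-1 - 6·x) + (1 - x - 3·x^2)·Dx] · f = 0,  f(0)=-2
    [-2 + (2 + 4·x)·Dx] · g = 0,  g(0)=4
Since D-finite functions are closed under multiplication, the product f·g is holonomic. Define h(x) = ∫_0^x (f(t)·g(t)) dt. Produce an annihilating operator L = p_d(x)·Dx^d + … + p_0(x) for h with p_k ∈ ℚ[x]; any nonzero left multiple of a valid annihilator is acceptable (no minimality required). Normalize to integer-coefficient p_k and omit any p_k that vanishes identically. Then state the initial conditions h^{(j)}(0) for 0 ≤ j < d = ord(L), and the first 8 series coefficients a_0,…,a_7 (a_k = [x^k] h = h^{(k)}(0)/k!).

f: a_k = -2, -2, -8, -14, -38, -80, -194, -434, …
g: a_k = 4, 4, -2, 2, -5/2, 7/2, -21/4, 33/4, …
L₀ := L_f ⊗_s L_g (sym. prod.), ord ≤ 1.
h=∫h₀ ⇒ L = L₀·Dx.
L = (2 + 7·x + 9·x^2)·Dx + (-1 - x + 5·x^2 + 6·x^3)·Dx^2  (order 2).
h: a_k = 0, -8, -8, -12, -22, -191/5, -77, -2049/14, …
ICs: h(0) = 0, h′(0) = -8.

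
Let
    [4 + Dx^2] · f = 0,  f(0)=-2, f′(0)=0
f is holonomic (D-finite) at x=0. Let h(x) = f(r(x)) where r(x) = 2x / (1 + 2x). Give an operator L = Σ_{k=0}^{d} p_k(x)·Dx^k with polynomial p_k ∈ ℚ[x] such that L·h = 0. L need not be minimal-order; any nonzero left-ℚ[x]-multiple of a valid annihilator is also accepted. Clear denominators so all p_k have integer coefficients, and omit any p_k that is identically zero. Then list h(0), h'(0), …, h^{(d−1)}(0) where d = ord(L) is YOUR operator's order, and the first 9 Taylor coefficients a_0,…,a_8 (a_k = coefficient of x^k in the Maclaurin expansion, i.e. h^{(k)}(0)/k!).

f: a_k = -2, 0, 4, 0, -4/3, 0, 8/45, 0, -4/315, …
f∘r: x↦r, Dx↦Dx/r' in L_f ⇒ L₀.
L = 16 + (4 + 24·x + 48·x^2 + 32·x^3)·Dx + (1 + 8·x + 24·x^2 + 32·x^3 + 16·x^4)·Dx^2  (order 2).
h: a_k = -2, 0, 16, -64, 512/3, -1024/3, 19712/45, 1024/5, -1205248/315, …
ICs: h(0) = -2, h′(0) = 0.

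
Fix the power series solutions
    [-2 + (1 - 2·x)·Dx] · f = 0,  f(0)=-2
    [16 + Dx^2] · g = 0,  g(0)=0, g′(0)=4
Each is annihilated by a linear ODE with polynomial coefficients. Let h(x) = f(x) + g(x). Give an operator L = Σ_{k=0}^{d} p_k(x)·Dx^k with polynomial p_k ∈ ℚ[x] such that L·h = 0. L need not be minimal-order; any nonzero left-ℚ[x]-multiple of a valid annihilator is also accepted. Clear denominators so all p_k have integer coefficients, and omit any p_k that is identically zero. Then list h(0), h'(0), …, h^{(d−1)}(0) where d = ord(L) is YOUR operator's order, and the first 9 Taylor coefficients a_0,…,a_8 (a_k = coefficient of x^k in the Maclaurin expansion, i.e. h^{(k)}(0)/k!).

f: a_k = -2, -4, -8, -16, -32, -64, -128, -256, -512, …
g: a_k = 0, 4, 0, -32/3, 0, 128/15, 0, -1024/315, 0, …
h₀=f+g: left-lcm gives L₀, ord ≤ 3.
L = (160 - 256·x + 256·x^2) + (-48 + 224·x - 384·x^2 + 256·x^3)·Dx + (10 - 16·x + 16·x^2)·Dx^2 + (-3 + 14·x - 24·x^2 + 16·x^3)·Dx^3  (order 3).
h: a_k = -2, 0, -8, -80/3, -32, -832/15, -128, -81664/315, -512, …
ICs: h(0) = -2, h′(0) = 0, h′′(0) = -16.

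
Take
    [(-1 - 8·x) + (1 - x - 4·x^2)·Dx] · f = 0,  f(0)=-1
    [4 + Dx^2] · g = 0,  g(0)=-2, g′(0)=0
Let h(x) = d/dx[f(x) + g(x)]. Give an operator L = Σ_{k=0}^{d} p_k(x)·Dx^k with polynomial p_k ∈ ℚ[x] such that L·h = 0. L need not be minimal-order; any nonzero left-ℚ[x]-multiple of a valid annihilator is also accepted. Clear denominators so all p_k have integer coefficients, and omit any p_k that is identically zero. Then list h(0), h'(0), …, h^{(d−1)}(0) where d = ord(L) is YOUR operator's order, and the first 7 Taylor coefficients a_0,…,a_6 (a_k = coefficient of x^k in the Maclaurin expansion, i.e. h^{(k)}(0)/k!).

L = (1472 + 8672·x + 38224·x^2 + 28480·x^3 + 58880·x^4 + 9216·x^5 + 12288·x^6) + (-116 - 892·x + 504·x^2 + 2312·x^3 + 5920·x^4 + 10368·x^5 + 3584·x^6 + 4096·x^7)·Dx + (368 + 2168·x + 9556·x^2 + 7120·x^3 + 14720·x^4 + 2304·x^5 + 3072·x^6)·Dx^2 + (-29 - 223·x + 126·x^2 + 578·x^3 + 1480·x^4 + 2592·x^5 + 896·x^6 + 1024·x^7)·Dx^3  (order 3).
h: a_k = -1, -2, -27, -364/3, -325, -16274/15, -3087, …
ICs: h(0) = -1, h′(0) = -2, h′′(0) = -54.

f: a_k = -1, -1, -5, -9, -29, -65, -181, …
g: a_k = -2, 0, 4, 0, -4/3, 0, 8/45, …
L₀ := lclm(L_f,L_g); ord L₀ ≤ 1+2.
Differentiate: ansatz ord ≤ ord L₀ ⇒ L.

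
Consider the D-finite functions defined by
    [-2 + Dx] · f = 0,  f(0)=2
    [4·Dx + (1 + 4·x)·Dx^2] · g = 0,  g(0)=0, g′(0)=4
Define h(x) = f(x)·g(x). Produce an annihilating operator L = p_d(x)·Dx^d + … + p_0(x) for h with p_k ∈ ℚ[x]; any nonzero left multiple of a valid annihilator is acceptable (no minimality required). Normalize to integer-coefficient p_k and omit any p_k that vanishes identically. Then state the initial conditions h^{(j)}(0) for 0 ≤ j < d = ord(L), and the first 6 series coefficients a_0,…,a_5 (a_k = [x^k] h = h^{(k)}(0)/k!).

L = (-4 + 16·x) - 16·x·Dx + (1 + 4·x)·Dx^2  (order 2).
h: a_k = 0, 8, 0, 80/3, -64, 3344/15, …
ICs: h(0) = 0, h′(0) = 8.

f: a_k = 2, 4, 4, 8/3, 4/3, 8/15, …
g: a_k = 0, 4, -8, 64/3, -64, 1024/5, …
f·g: L₀ = L_f ⊗_s L_g, ord ≤ 1·2.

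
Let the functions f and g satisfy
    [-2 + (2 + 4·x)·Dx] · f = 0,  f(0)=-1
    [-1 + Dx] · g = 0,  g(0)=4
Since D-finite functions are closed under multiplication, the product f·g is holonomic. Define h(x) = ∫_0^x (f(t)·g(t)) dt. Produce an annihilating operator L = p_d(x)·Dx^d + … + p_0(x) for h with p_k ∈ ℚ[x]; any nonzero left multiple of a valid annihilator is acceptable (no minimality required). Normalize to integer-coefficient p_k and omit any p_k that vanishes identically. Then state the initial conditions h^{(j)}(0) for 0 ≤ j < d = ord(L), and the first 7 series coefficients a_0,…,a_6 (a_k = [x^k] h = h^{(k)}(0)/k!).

L = (-2 - 2·x)·Dx + (1 + 2·x)·Dx^2  (order 2).
h: a_k = 0, -4, -4, -4/3, -2/3, 2/15, -14/45, …
ICs: h(0) = 0, h′(0) = -4.

f: a_k = -1, -1, 1/2, -1/2, 5/8, -7/8, 21/16, …
g: a_k = 4, 4, 2, 2/3, 1/6, 1/30, 1/180, …
Product ⇒ symmetric product L₀, ord ≤ 1.
∫: right-multiply L₀ by Dx.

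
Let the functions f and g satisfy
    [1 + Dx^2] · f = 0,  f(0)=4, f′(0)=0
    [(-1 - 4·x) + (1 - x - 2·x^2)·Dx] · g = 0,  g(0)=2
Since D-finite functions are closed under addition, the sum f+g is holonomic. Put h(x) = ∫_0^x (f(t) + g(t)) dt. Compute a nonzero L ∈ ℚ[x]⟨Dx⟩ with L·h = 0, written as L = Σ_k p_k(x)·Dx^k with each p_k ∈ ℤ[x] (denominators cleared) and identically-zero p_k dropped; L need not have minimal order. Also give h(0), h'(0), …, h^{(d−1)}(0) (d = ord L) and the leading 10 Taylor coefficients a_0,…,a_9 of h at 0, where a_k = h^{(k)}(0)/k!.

L = (-31 - 146·x - 133·x^2 - 184·x^3 - 20·x^4 - 16·x^5)·Dx + (7 + 3·x - 3·x^2 - 37·x^3 - 42·x^4 - 12·x^5 - 8·x^6)·Dx^2 + (-31 - 146·x - 133·x^2 - 184·x^3 - 20·x^4 - 16·x^5)·Dx^3 + (7 + 3·x - 3·x^2 - 37·x^3 - 42·x^4 - 12·x^5 - 8·x^6)·Dx^4  (order 4).
h: a_k = 0, 6, 1, 4/3, 5/2, 133/30, 7, 15479/1260, 85/4, 3447361/90720, …
ICs: h(0) = 0, h′(0) = 6, h′′(0) = 2, h′′′(0) = 8.

f: a_k = 4, 0, -2, 0, 1/6, 0, -1/180, 0, 1/10080, 0, …
g: a_k = 2, 2, 6, 10, 22, 42, 86, 170, 342, 682, …
f+g: L₀ = lclm(L_f,L_g), ord ≤ 2+1.
h=∫h₀ ⇒ L = L₀·Dx.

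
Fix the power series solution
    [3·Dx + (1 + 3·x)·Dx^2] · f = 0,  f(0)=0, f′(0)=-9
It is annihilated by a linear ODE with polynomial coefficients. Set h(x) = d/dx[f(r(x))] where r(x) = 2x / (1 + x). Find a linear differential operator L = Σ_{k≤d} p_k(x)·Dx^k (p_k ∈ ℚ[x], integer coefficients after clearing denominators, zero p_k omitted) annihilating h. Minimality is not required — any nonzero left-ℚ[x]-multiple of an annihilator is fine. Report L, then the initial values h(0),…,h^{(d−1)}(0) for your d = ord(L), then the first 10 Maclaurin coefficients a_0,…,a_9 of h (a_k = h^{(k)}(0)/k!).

L = (8 + 14·x) + (1 + 8·x + 7·x^2)·Dx  (order 1).
h: a_k = -18, 144, -1026, 7200, -50418, 352944, -2470626, 17294400, -121060818, 847425744, …
ICs: h(0) = -18.

f: a_k = 0, -9, 27/2, -27, 243/4, -729/5, 729/2, -6561/7, 19683/8, -6561, …
L₀ from L_f via x↦r, Dx↦r'^{-1}Dx.
Differentiate: ansatz ord ≤ ord L₀ ⇒ L.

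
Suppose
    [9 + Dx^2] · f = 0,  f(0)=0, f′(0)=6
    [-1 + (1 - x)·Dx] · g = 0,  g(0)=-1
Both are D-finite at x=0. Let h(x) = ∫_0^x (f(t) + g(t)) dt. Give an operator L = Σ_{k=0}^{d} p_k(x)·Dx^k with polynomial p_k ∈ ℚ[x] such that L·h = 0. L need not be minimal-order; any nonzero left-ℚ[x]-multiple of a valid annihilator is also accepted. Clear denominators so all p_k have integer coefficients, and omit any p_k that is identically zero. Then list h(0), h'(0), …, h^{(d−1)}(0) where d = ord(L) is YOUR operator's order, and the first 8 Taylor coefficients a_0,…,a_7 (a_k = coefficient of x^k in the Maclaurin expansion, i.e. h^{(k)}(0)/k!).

L = (-135 + 162·x - 81·x^2)·Dx + (99 - 261·x + 243·x^2 - 81·x^3)·Dx^2 + (-15 + 18·x - 9·x^2)·Dx^3 + (11 - 29·x + 27·x^2 - 9·x^3)·Dx^4  (order 4).
h: a_k = 0, -1, 5/2, -1/3, -5/2, -1/5, 61/120, -1/7, …
ICs: h(0) = 0, h′(0) = -1, h′′(0) = 5, h′′′(0) = -2.

f: a_k = 0, 6, 0, -9, 0, 81/20, 0, -243/280, …
g: a_k = -1, -1, -1, -1, -1, -1, -1, -1, …
f+g: L₀ = lclm(L_f,L_g), ord ≤ 2+1.
Integrate: L := L₀·Dx.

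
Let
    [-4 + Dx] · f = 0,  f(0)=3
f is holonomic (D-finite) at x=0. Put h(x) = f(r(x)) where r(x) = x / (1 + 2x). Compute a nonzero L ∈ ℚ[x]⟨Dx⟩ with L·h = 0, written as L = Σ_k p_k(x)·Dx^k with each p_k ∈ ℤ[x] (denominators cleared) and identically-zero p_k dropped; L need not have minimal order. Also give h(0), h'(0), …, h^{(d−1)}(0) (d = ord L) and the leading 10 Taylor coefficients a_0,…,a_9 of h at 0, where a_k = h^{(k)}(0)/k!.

L = -4 + (1 + 4·x + 4·x^2)·Dx  (order 1).
h: a_k = 3, 12, 0, -16, 32, -192/5, 256/15, 1280/21, -8192/35, 72704/135, …
ICs: h(0) = 3.

f: a_k = 3, 12, 24, 32, 32, 128/5, 256/15, 1024/105, 512/105, 2048/945, …
Change of var in L_f (x↦r) gives L₀.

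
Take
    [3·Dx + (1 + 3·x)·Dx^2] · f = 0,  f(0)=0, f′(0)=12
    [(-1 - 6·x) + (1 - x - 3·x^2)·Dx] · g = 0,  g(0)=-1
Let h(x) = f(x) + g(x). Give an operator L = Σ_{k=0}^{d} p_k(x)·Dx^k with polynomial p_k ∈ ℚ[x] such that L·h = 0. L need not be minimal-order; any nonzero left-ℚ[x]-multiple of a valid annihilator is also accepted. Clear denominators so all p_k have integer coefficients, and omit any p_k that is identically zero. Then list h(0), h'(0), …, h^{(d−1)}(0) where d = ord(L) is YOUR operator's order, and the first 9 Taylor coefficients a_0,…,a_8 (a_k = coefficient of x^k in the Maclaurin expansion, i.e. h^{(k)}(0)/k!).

L = (-270 - 1422·x - 3780·x^2 - 2916·x^3 - 2916·x^4)·Dx + (-24 - 468·x - 2736·x^2 - 5616·x^3 - 5994·x^4 - 4860·x^5)·Dx^2 + (11 + 79·x + 129·x^2 - 171·x^3 - 783·x^4 - 1377·x^5 - 972·x^6)·Dx^3  (order 3).
h: a_k = -1, 11, -22, 29, -100, 772/5, -583, 7229/7, -7577/2, …
ICs: h(0) = -1, h′(0) = 11, h′′(0) = -44.

f: a_k = 0, 12, -18, 36, -81, 972/5, -486, 8748/7, -6561/2, …
g: a_k = -1, -1, -4, -7, -19, -40, -97, -217, -508, …
L₀ := lclm(L_f,L_g); ord L₀ ≤ 2+1.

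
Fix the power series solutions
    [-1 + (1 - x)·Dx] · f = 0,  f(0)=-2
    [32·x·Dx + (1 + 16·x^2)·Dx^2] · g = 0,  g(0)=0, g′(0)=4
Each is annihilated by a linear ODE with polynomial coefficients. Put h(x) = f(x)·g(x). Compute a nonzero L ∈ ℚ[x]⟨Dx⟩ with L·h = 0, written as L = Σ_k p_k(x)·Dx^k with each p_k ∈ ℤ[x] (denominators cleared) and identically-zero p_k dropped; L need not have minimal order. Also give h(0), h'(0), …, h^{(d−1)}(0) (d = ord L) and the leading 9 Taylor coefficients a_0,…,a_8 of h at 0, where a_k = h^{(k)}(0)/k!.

L = 32·x + (2 - 32·x + 64·x^2)·Dx + (-1 + x - 16·x^2 + 16·x^3)·Dx^2  (order 2).
h: a_k = 0, -8, -8, 104/3, 104/3, -5624/15, -5624/15, 452152/105, 452152/105, …
ICs: h(0) = 0, h′(0) = -8.

f: a_k = -2, -2, -2, -2, -2, -2, -2, -2, -2, …
g: a_k = 0, 4, 0, -64/3, 0, 1024/5, 0, -16384/7, 0, …
f·g: L₀ = L_f ⊗_s L_g, ord ≤ 1·2.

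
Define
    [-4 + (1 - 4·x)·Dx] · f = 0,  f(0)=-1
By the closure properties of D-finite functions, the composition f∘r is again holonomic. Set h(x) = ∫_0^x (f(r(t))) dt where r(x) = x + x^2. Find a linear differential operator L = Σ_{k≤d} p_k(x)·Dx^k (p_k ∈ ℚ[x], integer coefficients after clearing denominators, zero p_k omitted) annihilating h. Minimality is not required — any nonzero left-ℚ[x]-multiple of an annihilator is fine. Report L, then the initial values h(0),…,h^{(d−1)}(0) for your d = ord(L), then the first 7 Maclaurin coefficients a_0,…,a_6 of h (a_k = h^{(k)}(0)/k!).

f: a_k = -1, -4, -16, -64, -256, -1024, -4096, …
L₀ from L_f via x↦r, Dx↦r'^{-1}Dx.
h=∫₀ˣh₀: take L = L₀·Dx.
L = (4 + 8·x)·Dx + (-1 + 4·x + 4·x^2)·Dx^2  (order 2).
h: a_k = 0, -1, -2, -20/3, -24, -464/5, -1120/3, …
ICs: h(0) = 0, h′(0) = -1.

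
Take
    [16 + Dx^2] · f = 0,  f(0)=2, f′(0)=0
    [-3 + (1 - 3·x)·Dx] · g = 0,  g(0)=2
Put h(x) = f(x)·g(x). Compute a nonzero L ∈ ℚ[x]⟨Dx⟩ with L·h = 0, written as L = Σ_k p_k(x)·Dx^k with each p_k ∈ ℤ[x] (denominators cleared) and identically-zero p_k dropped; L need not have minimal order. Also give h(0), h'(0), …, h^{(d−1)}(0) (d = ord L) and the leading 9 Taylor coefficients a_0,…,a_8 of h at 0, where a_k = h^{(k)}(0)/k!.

L = (-16 + 48·x) + 6·Dx + (-1 + 3·x)·Dx^2  (order 2).
h: a_k = 4, 12, 4, 12, 236/3, 236, 30836/45, 30836/15, 1944716/315, …
ICs: h(0) = 4, h′(0) = 12.

f: a_k = 2, 0, -16, 0, 64/3, 0, -512/45, 0, 1024/315, …
g: a_k = 2, 6, 18, 54, 162, 486, 1458, 4374, 13122, …
Sym-product of L_f,L_g gives L₀ (≤ ord 2).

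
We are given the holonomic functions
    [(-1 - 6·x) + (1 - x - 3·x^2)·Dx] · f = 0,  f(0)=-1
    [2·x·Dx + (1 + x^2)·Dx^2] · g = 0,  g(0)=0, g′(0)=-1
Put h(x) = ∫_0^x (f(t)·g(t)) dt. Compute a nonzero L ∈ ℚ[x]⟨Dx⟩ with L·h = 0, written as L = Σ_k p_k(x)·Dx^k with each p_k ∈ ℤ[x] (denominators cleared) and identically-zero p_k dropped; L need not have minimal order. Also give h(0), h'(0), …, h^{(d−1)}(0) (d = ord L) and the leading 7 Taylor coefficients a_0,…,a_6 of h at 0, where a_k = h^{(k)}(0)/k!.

L = (6 + 2·x + 18·x^2)·Dx + (2 + 10·x + 4·x^2 + 18·x^3)·Dx^2 + (-1 + x + 2·x^2 + x^3 + 3·x^4)·Dx^3  (order 3).
h: a_k = 0, 0, 1/2, 1/3, 11/12, 4/3, 134/45, …
ICs: h(0) = 0, h′(0) = 0, h′′(0) = 1.

f: a_k = -1, -1, -4, -7, -19, -40, -97, …
g: a_k = 0, -1, 0, 1/3, 0, -1/5, 0, …
L₀ := L_f ⊗_s L_g (sym. prod.), ord ≤ 2.
∫: right-multiply L₀ by Dx.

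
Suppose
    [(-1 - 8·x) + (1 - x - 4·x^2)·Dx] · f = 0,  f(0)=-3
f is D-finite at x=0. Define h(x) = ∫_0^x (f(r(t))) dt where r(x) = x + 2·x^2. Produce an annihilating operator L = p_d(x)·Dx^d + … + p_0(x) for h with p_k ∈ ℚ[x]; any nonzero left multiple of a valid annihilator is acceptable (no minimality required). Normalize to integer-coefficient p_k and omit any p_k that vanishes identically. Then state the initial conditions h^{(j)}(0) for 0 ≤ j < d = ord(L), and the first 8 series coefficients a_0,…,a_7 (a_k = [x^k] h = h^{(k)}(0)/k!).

f: a_k = -3, -3, -15, -27, -87, -195, -543, -1323, …
h₀=f(r): pull back L_f along r ⇒ L₀.
Integrate: L := L₀·Dx.
L = (1 + 12·x + 48·x^2 + 64·x^3)·Dx + (-1 + x + 6·x^2 + 16·x^3 + 16·x^4)·Dx^2  (order 2).
h: a_k = 0, -3, -3/2, -7, -87/4, -309/5, -405/2, -4797/7, …
ICs: h(0) = 0, h′(0) = -3.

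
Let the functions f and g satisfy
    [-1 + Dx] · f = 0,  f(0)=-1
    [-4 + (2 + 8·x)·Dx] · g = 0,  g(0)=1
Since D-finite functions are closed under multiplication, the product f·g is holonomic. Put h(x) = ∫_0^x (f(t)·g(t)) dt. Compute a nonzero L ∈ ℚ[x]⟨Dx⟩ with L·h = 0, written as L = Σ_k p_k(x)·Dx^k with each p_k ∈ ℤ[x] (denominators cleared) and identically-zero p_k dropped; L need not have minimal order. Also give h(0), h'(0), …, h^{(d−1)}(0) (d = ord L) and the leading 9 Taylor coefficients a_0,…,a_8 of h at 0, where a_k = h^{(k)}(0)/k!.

L = (-3 - 4·x)·Dx + (1 + 4·x)·Dx^2  (order 2).
h: a_k = 0, -1, -3/2, -1/6, -19/24, 53/40, -2371/720, 43487/5040, -323377/13440, …
ICs: h(0) = 0, h′(0) = -1.

f: a_k = -1, -1, -1/2, -1/6, -1/24, -1/120, -1/720, -1/5040, -1/40320, …
g: a_k = 1, 2, -2, 4, -10, 28, -84, 264, -858, …
Sym-product of L_f,L_g gives L₀ (≤ ord 1).
Integrate: L := L₀·Dx.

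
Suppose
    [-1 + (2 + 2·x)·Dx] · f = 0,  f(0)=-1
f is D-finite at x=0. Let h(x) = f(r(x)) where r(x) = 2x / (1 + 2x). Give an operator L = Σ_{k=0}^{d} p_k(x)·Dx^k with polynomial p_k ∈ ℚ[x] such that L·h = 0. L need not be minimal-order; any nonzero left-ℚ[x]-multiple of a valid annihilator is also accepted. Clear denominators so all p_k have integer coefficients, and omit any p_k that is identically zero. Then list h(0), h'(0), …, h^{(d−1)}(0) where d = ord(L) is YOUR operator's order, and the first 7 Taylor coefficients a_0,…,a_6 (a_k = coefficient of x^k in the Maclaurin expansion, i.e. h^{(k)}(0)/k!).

L = -1 + (1 + 6·x + 8·x^2)·Dx  (order 1).
h: a_k = -1, -1, 5/2, -13/2, 141/8, -399/8, 2353/16, …
ICs: h(0) = -1.

f: a_k = -1, -1/2, 1/8, -1/16, 5/128, -7/256, 21/1024, …
h₀=f(r): pull back L_f along r ⇒ L₀.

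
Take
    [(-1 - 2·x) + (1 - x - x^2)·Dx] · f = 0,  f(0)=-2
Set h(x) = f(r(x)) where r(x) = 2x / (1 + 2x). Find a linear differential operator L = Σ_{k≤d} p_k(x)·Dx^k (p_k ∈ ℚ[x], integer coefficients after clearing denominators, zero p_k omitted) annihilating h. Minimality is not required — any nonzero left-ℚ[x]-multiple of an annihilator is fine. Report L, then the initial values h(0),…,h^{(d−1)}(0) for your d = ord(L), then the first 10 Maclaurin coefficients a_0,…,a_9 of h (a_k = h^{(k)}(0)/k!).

L = (2 + 12·x) + (-1 - 4·x + 8·x^3)·Dx  (order 1).
h: a_k = -2, -4, -8, 0, -32, 64, -256, 768, -2560, 8192, …
ICs: h(0) = -2.

f: a_k = -2, -2, -4, -6, -10, -16, -26, -42, -68, -110, …
L₀ from L_f via x↦r, Dx↦r'^{-1}Dx.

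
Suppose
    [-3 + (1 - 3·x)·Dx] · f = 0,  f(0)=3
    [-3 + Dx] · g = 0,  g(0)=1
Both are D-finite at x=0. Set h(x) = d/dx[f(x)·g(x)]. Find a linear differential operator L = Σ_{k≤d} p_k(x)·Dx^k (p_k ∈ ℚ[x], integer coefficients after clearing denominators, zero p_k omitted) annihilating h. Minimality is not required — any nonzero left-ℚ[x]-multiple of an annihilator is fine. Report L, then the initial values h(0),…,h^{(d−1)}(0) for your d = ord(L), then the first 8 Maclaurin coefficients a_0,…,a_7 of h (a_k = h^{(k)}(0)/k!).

L = (15 - 36·x + 27·x^2) + (-2 + 9·x - 9·x^2)·Dx  (order 1).
h: a_k = 18, 135, 648, 5265/2, 39609/4, 1426653/40, 499365/4, 239697387/560, …
ICs: h(0) = 18.

f: a_k = 3, 9, 27, 81, 243, 729, 2187, 6561, …
g: a_k = 1, 3, 9/2, 9/2, 27/8, 81/40, 81/80, 243/560, …
Sym-product of L_f,L_g gives L₀ (≤ ord 1).
Derive L from L₀ (diff closure).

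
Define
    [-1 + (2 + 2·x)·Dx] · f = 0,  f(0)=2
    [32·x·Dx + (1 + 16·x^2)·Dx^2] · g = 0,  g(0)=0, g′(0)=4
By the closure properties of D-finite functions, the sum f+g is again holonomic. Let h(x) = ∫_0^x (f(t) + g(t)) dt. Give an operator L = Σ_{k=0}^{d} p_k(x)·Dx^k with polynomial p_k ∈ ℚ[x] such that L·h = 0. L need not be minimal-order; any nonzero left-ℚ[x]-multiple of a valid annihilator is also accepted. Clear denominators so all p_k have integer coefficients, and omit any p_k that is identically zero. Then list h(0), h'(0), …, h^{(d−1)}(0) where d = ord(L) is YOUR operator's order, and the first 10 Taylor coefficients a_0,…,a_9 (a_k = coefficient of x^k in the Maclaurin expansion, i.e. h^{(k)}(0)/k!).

L = (-64 - 160·x + 3072·x^2 + 1536·x^3)·Dx^2 + (-131 - 256·x + 5920·x^2 + 12288·x^3 + 5376·x^4)·Dx^3 + (-2 + 126·x + 192·x^2 + 2112·x^3 + 3584·x^4 + 1536·x^5)·Dx^4  (order 4).
h: a_k = 0, 2, 5/2, -1/12, -509/96, -1/64, 131107/3840, -3/512, -16776985/57344, -143/49152, …
ICs: h(0) = 0, h′(0) = 2, h′′(0) = 5, h′′′(0) = -1/2.

f: a_k = 2, 1, -1/4, 1/8, -5/64, 7/128, -21/512, 33/1024, -429/16384, 715/32768, …
g: a_k = 0, 4, 0, -64/3, 0, 1024/5, 0, -16384/7, 0, 262144/9, …
f+g: L₀ = lclm(L_f,L_g), ord ≤ 1+2.
h=∫₀ˣh₀: take L = L₀·Dx.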